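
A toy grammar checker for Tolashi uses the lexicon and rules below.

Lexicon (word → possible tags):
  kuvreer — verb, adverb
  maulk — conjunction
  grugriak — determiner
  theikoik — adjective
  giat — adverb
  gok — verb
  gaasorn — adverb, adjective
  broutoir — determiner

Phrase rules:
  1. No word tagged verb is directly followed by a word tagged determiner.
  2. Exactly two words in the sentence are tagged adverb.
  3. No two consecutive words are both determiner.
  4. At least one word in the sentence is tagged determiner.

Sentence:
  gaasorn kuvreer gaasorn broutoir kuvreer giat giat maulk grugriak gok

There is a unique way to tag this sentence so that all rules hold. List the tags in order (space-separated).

Candidates per position — 1:gaasorn {adverb,adjective}; 2:kuvreer {verb,adverb}; 3:gaasorn {adverb,adjective}; 4:broutoir {determiner}; 5:kuvreer {verb,adverb}; 6:giat {adverb}; 7:giat {adverb}; 8:maulk {conjunction}; 9:grugriak {determiner}; 10:gok {verb}.
Position 1: adverb is ruled out by rule 2; that leaves adjective.
Position 2: adverb is ruled out by rule 2; that leaves verb.
Position 3: adverb is ruled out by rule 2; that leaves adjective.
Position 5: adverb is ruled out by rule 2; that leaves verb.
That leaves exactly one tagging: adjective verb adjective determiner verb adverb adverb conjunction determiner verb.
Rule-by-rule: rule 1 ✓; rule 2 ✓; rule 3 ✓; rule 4 ✓.

adjective verb adjective determiner verb adverb adverb conjunction determiner verb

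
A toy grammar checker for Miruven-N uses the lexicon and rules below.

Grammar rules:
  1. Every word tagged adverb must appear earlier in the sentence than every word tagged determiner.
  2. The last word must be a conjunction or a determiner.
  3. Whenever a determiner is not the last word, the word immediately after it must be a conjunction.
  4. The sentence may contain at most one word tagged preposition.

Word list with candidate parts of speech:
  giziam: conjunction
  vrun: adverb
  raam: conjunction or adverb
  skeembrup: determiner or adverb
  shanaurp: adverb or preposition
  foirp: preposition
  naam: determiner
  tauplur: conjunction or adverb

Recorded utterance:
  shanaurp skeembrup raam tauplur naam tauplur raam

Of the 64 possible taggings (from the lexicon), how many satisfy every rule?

10

Candidates per position — 1:shanaurp {adverb,preposition}; 2:skeembrup {determiner,adverb}; 3:raam {conjunction,adverb}; 4:tauplur {conjunction,adverb}; 5:naam {determiner}; 6:tauplur {conjunction,adverb}; 7:raam {conjunction,adverb}.
There are 64 candidate sequences in total.
Checking each against the rules leaves 10 sequences.
Count = 10.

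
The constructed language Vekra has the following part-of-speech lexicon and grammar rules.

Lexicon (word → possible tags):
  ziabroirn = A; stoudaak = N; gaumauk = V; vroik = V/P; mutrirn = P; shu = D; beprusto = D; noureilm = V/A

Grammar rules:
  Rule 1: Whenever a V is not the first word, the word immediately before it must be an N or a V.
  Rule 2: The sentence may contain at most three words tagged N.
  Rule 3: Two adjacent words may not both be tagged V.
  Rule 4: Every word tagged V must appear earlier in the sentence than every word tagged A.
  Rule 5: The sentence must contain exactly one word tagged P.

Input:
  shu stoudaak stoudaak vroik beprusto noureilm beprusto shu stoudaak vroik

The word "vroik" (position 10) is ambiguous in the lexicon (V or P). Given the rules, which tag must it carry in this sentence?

P

Candidates per position — 1:shu {D}; 2:stoudaak {N}; 3:stoudaak {N}; 4:vroik {V,P}; 5:beprusto {D}; 6:noureilm {V,A}; 7:beprusto {D}; 8:shu {D}; 9:stoudaak {N}; 10:vroik {V,P}.
Position 6: V is ruled out by rule 1; that leaves A.
Position 10: V is ruled out by rule 4; that leaves P.
Position 4: P is ruled out by rule 5; that leaves V.
The only consistent sequence is: D N N V D A D D N P.
Check: rule 1 holds; rule 2 holds; rule 3 holds; rule 4 holds; rule 5 holds.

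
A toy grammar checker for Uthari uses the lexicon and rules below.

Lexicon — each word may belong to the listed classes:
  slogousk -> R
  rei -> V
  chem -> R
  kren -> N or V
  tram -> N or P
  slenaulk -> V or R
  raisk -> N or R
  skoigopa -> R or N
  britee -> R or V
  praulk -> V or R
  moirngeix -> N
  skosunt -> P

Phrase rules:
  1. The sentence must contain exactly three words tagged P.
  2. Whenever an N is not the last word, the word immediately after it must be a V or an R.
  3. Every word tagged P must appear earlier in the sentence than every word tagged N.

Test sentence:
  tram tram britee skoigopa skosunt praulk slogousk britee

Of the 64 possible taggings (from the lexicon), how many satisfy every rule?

8

Candidates per position — 1:tram {N,P}; 2:tram {N,P}; 3:britee {R,V}; 4:skoigopa {R,N}; 5:skosunt {P}; 6:praulk {V,R}; 7:slogousk {R}; 8:britee {R,V}.
There are 64 candidate sequences in total.
Checking each against the rules leaves 8 sequences.
Count = 8.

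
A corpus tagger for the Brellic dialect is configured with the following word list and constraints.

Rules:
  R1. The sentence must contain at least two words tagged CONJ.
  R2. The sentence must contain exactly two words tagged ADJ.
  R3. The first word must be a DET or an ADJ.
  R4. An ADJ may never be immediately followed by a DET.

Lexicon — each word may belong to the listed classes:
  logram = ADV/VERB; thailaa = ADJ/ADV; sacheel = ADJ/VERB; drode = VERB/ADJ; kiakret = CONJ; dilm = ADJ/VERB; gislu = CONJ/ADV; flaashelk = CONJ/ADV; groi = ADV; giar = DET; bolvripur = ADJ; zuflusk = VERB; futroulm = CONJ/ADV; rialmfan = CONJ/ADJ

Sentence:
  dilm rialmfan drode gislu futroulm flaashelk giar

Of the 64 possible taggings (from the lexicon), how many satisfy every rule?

11

Candidates per position — 1:dilm {ADJ,VERB}; 2:rialmfan {CONJ,ADJ}; 3:drode {VERB,ADJ}; 4:gislu {CONJ,ADV}; 5:futroulm {CONJ,ADV}; 6:flaashelk {CONJ,ADV}; 7:giar {DET}.
There are 64 candidate sequences in total.
Checking each against the rules leaves 11 sequences.
Count = 11.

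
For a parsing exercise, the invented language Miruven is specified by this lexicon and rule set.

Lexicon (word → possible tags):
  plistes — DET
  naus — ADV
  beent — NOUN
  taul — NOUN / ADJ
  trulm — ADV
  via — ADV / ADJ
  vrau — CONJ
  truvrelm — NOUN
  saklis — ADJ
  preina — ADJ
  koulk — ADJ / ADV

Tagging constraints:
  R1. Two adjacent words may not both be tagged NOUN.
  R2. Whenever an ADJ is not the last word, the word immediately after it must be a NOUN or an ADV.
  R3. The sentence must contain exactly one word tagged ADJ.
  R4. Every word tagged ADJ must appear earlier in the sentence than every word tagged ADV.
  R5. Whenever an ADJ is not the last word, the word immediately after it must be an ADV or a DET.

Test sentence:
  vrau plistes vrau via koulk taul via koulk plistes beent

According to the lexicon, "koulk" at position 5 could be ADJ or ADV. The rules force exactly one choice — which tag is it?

Candidates per position — 1:vrau {CONJ}; 2:plistes {DET}; 3:vrau {CONJ}; 4:via {ADV,ADJ}; 5:koulk {ADJ,ADV}; 6:taul {NOUN,ADJ}; 7:via {ADV,ADJ}; 8:koulk {ADJ,ADV}; 9:plistes {DET}; 10:beent {NOUN}.
If word 5 were ADJ, no tagging could satisfy rule 5; so word 5 is ADV.
If word 6 were ADJ, no tagging could satisfy rule 4; so word 6 is NOUN.
If word 7 were ADJ, no tagging could satisfy rule 4; so word 7 is ADV.
If word 8 were ADJ, no tagging could satisfy rule 2; so word 8 is ADV.
If word 4 were ADV, no tagging could satisfy rule 3; so word 4 is ADJ.
So the tagging must be: CONJ DET CONJ ADJ ADV NOUN ADV ADV DET NOUN.
Check: rule 1 ok; rule 2 ok; rule 3 ok; rule 4 ok; rule 5 ok.

ADV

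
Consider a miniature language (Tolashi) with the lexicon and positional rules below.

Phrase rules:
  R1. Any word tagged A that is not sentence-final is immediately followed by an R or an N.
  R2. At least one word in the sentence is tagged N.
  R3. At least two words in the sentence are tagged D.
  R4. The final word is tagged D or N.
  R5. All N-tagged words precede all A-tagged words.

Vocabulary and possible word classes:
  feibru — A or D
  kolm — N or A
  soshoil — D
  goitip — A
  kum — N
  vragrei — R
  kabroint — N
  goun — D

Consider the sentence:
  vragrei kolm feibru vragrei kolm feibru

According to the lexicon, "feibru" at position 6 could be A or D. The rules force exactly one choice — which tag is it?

Candidates per position — 1:vragrei {R}; 2:kolm {N,A}; 3:feibru {A,D}; 4:vragrei {R}; 5:kolm {N,A}; 6:feibru {A,D}.
At position 2, choosing A makes rule 1 impossible to satisfy; hence N.
At position 3, choosing A makes rule 3 impossible to satisfy; hence D.
At position 5, choosing A makes rule 1 impossible to satisfy; hence N.
At position 6, choosing A makes rule 3 impossible to satisfy; hence D.
The unique satisfying tagging is: R N D R N D.
Rule-by-rule: rule 1 ok; rule 2 ok; rule 3 ok; rule 4 ok; rule 5 ok.

D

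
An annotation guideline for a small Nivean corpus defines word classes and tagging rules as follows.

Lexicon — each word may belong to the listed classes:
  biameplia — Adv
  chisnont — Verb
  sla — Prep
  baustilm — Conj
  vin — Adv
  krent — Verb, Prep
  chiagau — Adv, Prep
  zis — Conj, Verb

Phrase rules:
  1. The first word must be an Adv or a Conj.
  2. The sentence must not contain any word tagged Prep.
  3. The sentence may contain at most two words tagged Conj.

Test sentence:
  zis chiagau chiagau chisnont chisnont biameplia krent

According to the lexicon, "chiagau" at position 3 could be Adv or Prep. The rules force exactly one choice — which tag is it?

Candidates per position — 1:zis {Conj,Verb}; 2:chiagau {Adv,Prep}; 3:chiagau {Adv,Prep}; 4:chisnont {Verb}; 5:chisnont {Verb}; 6:biameplia {Adv}; 7:krent {Verb,Prep}.
Word 1 cannot be Verb — rule 1 would then fail for every completion. It is Conj.
Word 2 cannot be Prep — rule 2 would then fail for every completion. It is Adv.
Word 3 cannot be Prep — rule 2 would then fail for every completion. It is Adv.
Word 7 cannot be Prep — rule 2 would then fail for every completion. It is Verb.
So the tagging must be: Conj Adv Adv Verb Verb Adv Verb.
Rule-by-rule: rule 1 ok; rule 2 ok; rule 3 ok.

Adv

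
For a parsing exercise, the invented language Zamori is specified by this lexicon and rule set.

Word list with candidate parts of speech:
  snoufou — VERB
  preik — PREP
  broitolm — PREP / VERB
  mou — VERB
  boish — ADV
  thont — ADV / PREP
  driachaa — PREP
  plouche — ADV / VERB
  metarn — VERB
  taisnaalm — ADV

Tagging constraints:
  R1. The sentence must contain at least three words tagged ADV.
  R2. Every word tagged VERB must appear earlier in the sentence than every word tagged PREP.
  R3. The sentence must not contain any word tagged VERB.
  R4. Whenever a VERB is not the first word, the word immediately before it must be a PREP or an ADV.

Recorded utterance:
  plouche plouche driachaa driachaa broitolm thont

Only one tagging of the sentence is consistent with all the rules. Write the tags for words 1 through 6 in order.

ADV ADV PREP PREP PREP ADV

Candidates per position — 1:plouche {ADV,VERB}; 2:plouche {ADV,VERB}; 3:driachaa {PREP}; 4:driachaa {PREP}; 5:broitolm {PREP,VERB}; 6:thont {ADV,PREP}.
Position 1: tagging it VERB would leave rule 1 unsatisfiable, so it must be ADV.
Position 2: tagging it VERB would leave rule 1 unsatisfiable, so it must be ADV.
Position 5: tagging it VERB would leave rule 2 unsatisfiable, so it must be PREP.
Position 6: tagging it PREP would leave rule 1 unsatisfiable, so it must be ADV.
That leaves exactly one tagging: ADV ADV PREP PREP PREP ADV.
Checking: rule 1 holds; rule 2 holds; rule 3 holds; rule 4 holds.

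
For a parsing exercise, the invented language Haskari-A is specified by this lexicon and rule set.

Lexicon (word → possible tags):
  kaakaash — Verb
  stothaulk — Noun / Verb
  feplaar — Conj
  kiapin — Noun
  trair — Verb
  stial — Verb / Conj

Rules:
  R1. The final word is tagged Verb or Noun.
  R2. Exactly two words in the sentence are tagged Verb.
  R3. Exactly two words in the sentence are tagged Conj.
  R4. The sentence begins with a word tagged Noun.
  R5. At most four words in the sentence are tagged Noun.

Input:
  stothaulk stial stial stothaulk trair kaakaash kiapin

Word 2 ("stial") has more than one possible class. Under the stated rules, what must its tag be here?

Conj

Candidates per position — 1:stothaulk {Noun,Verb}; 2:stial {Verb,Conj}; 3:stial {Verb,Conj}; 4:stothaulk {Noun,Verb}; 5:trair {Verb}; 6:kaakaash {Verb}; 7:kiapin {Noun}.
Position 1: tagging it Verb would leave rule 2 unsatisfiable, so it must be Noun.
Position 2: tagging it Verb would leave rule 2 unsatisfiable, so it must be Conj.
Position 3: tagging it Verb would leave rule 2 unsatisfiable, so it must be Conj.
Position 4: tagging it Verb would leave rule 2 unsatisfiable, so it must be Noun.
The only consistent sequence is: Noun Conj Conj Noun Verb Verb Noun.
Rule-by-rule: rule 1 ok; rule 2 ok; rule 3 ok; rule 4 ok; rule 5 ok.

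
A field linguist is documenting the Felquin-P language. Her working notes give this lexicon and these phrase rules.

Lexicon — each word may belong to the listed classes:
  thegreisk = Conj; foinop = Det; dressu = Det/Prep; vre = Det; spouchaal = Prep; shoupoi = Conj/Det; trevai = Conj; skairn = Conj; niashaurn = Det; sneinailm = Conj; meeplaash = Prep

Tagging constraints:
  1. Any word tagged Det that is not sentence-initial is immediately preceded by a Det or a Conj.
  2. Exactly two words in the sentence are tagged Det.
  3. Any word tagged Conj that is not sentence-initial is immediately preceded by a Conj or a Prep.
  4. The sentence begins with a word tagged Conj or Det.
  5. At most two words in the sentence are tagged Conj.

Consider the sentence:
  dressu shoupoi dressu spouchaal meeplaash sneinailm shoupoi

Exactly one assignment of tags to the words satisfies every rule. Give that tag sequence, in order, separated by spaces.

Det Det Prep Prep Prep Conj Conj

Candidates per position — 1:dressu {Det,Prep}; 2:shoupoi {Conj,Det}; 3:dressu {Det,Prep}; 4:spouchaal {Prep}; 5:meeplaash {Prep}; 6:sneinailm {Conj}; 7:shoupoi {Conj,Det}.
Position 1: tagging it Prep would leave rule 4 unsatisfiable, so it must be Det.
Position 2: tagging it Conj would leave rule 3 unsatisfiable, so it must be Det.
Position 3: tagging it Det would leave rule 2 unsatisfiable, so it must be Prep.
Position 7: tagging it Det would leave rule 2 unsatisfiable, so it must be Conj.
The only consistent sequence is: Det Det Prep Prep Prep Conj Conj.
Check: rule 1 satisfied; rule 2 satisfied; rule 3 satisfied; rule 4 satisfied; rule 5 satisfied.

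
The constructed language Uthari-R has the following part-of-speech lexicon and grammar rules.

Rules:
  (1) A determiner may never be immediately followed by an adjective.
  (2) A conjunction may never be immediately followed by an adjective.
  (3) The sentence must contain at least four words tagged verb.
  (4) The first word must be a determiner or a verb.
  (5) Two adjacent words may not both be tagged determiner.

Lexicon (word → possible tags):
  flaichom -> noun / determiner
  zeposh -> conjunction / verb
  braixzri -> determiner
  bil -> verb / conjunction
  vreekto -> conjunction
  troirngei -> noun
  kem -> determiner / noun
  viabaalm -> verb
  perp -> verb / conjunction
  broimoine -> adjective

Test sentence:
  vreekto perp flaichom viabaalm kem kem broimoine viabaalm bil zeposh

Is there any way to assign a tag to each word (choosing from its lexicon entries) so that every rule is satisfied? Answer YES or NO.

NO

Candidates per position — 1:vreekto {conjunction}; 2:perp {verb,conjunction}; 3:flaichom {noun,determiner}; 4:viabaalm {verb}; 5:kem {determiner,noun}; 6:kem {determiner,noun}; 7:broimoine {adjective}; 8:viabaalm {verb}; 9:bil {verb,conjunction}; 10:zeposh {conjunction,verb}.
Rule 4 cannot be satisfied by any choice of tags from the lexicon.
So there is no consistent tagging.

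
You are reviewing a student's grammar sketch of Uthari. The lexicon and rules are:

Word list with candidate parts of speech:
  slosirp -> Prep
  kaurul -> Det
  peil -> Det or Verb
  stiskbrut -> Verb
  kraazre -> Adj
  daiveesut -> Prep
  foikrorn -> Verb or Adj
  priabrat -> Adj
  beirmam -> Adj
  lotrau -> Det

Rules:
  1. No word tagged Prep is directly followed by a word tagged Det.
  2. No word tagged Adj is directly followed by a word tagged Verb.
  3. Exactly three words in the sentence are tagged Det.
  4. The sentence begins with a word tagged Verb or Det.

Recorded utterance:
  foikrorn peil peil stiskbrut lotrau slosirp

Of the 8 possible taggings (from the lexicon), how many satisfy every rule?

Candidates per position — 1:foikrorn {Verb,Adj}; 2:peil {Det,Verb}; 3:peil {Det,Verb}; 4:stiskbrut {Verb}; 5:lotrau {Det}; 6:slosirp {Prep}.
There are 8 candidate sequences in total.
The sequences that satisfy every rule: Verb Det Det Verb Det Prep.
Count = 1.

1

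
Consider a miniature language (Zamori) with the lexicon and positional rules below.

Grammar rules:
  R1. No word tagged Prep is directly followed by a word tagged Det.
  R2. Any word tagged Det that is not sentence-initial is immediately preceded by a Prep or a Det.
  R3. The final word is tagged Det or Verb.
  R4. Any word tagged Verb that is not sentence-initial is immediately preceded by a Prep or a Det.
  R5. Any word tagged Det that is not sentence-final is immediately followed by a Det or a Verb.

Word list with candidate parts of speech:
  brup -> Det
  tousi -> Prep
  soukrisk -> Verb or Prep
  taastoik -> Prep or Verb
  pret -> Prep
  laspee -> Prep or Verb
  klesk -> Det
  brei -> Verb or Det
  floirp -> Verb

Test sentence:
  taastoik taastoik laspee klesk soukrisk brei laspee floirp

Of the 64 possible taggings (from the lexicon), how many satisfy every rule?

Candidates per position — 1:taastoik {Prep,Verb}; 2:taastoik {Prep,Verb}; 3:laspee {Prep,Verb}; 4:klesk {Det}; 5:soukrisk {Verb,Prep}; 6:brei {Verb,Det}; 7:laspee {Prep,Verb}; 8:floirp {Verb}.
There are 64 candidate sequences in total.
Every candidate sequence violates at least one rule; no consistent tagging exists.
Count = 0.

0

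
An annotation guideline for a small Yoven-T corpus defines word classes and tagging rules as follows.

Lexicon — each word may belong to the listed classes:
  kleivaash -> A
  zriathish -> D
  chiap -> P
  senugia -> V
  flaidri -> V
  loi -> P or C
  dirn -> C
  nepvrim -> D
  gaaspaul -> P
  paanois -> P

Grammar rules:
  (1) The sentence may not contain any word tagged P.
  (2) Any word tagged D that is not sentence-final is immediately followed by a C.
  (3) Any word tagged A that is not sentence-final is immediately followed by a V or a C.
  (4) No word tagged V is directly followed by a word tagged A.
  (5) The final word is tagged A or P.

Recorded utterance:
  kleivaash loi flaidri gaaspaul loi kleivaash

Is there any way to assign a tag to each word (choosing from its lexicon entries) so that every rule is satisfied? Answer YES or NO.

NO

Candidates per position — 1:kleivaash {A}; 2:loi {P,C}; 3:flaidri {V}; 4:gaaspaul {P}; 5:loi {P,C}; 6:kleivaash {A}.
Rule 1 cannot be satisfied by any choice of tags from the lexicon.
So there is no consistent tagging.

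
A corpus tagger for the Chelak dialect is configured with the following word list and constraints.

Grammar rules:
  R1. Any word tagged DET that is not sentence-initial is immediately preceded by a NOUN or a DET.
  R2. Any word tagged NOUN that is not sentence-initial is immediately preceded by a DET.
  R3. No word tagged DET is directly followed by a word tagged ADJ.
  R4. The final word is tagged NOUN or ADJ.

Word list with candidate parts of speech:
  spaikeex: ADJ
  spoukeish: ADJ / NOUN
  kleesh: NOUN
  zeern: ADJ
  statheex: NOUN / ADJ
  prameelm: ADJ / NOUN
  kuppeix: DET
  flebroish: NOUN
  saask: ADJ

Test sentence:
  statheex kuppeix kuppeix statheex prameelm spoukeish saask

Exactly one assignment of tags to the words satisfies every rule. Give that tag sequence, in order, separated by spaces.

NOUN DET DET NOUN ADJ ADJ ADJ

Candidates per position — 1:statheex {NOUN,ADJ}; 2:kuppeix {DET}; 3:kuppeix {DET}; 4:statheex {NOUN,ADJ}; 5:prameelm {ADJ,NOUN}; 6:spoukeish {ADJ,NOUN}; 7:saask {ADJ}.
Position 1: ADJ is ruled out by rule 1; that leaves NOUN.
Position 4: ADJ is ruled out by rule 3; that leaves NOUN.
Position 5: NOUN is ruled out by rule 2; that leaves ADJ.
Position 6: NOUN is ruled out by rule 2; that leaves ADJ.
So the tagging must be: NOUN DET DET NOUN ADJ ADJ ADJ.
Checking: rule 1 ✓; rule 2 ✓; rule 3 ✓; rule 4 ✓.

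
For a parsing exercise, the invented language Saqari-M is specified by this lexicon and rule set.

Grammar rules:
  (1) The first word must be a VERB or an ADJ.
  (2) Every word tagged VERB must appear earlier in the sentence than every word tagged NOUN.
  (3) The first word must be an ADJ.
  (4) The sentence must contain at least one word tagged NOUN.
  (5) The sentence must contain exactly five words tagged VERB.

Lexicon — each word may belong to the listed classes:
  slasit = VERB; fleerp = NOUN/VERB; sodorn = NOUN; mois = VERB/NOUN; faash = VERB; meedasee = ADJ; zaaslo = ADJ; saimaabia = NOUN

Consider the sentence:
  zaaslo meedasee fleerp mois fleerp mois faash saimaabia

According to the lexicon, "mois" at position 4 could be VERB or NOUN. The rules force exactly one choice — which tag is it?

VERB

Candidates per position — 1:zaaslo {ADJ}; 2:meedasee {ADJ}; 3:fleerp {NOUN,VERB}; 4:mois {VERB,NOUN}; 5:fleerp {NOUN,VERB}; 6:mois {VERB,NOUN}; 7:faash {VERB}; 8:saimaabia {NOUN}.
At position 3, choosing NOUN makes rule 2 impossible to satisfy; hence VERB.
At position 4, choosing NOUN makes rule 2 impossible to satisfy; hence VERB.
At position 5, choosing NOUN makes rule 2 impossible to satisfy; hence VERB.
At position 6, choosing NOUN makes rule 2 impossible to satisfy; hence VERB.
That leaves exactly one tagging: ADJ ADJ VERB VERB VERB VERB VERB NOUN.
Checking: rule 1 holds; rule 2 holds; rule 3 holds; rule 4 holds; rule 5 holds.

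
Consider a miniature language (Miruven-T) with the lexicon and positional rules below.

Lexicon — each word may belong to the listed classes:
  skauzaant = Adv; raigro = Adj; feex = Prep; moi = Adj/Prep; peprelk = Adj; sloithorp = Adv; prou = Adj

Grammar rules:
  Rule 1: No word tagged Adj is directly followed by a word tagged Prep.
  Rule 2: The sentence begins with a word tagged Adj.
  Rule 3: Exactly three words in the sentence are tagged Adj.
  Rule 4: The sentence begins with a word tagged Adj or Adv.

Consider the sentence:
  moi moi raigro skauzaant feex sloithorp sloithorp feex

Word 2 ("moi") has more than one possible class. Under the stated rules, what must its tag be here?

Candidates per position — 1:moi {Adj,Prep}; 2:moi {Adj,Prep}; 3:raigro {Adj}; 4:skauzaant {Adv}; 5:feex {Prep}; 6:sloithorp {Adv}; 7:sloithorp {Adv}; 8:feex {Prep}.
Word 1 cannot be Prep — rule 2 would then fail for every completion. It is Adj.
Word 2 cannot be Prep — rule 1 would then fail for every completion. It is Adj.
So the tagging must be: Adj Adj Adj Adv Prep Adv Adv Prep.
Check: rule 1 ok; rule 2 ok; rule 3 ok; rule 4 ok.

Adj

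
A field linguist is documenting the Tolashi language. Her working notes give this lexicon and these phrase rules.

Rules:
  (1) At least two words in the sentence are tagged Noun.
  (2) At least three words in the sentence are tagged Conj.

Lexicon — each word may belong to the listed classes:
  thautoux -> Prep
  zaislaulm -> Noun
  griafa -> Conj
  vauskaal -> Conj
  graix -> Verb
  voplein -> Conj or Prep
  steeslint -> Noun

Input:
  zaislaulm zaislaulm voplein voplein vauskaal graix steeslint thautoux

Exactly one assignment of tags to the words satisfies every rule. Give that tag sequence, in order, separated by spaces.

Candidates per position — 1:zaislaulm {Noun}; 2:zaislaulm {Noun}; 3:voplein {Conj,Prep}; 4:voplein {Conj,Prep}; 5:vauskaal {Conj}; 6:graix {Verb}; 7:steeslint {Noun}; 8:thautoux {Prep}.
Word 3 cannot be Prep — rule 2 would then fail for every completion. It is Conj.
Word 4 cannot be Prep — rule 2 would then fail for every completion. It is Conj.
So the tagging must be: Noun Noun Conj Conj Conj Verb Noun Prep.
Verifying each rule — rule 1 ✓; rule 2 ✓.

Noun Noun Conj Conj Conj Verb Noun Prep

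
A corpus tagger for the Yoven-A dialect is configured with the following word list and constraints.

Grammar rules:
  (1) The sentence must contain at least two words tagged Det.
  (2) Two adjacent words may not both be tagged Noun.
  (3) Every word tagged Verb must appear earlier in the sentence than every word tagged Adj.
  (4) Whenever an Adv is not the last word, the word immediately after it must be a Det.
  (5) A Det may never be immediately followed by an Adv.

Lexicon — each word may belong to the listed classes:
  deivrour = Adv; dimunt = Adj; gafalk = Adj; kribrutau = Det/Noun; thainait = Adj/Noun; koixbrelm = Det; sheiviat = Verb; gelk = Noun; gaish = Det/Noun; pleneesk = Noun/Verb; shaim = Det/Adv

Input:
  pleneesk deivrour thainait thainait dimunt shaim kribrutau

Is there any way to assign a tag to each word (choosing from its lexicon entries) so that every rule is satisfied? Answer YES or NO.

NO

Candidates per position — 1:pleneesk {Noun,Verb}; 2:deivrour {Adv}; 3:thainait {Adj,Noun}; 4:thainait {Adj,Noun}; 5:dimunt {Adj}; 6:shaim {Det,Adv}; 7:kribrutau {Det,Noun}.
Rule 4 cannot be satisfied by any choice of tags from the lexicon.
So there is no consistent tagging.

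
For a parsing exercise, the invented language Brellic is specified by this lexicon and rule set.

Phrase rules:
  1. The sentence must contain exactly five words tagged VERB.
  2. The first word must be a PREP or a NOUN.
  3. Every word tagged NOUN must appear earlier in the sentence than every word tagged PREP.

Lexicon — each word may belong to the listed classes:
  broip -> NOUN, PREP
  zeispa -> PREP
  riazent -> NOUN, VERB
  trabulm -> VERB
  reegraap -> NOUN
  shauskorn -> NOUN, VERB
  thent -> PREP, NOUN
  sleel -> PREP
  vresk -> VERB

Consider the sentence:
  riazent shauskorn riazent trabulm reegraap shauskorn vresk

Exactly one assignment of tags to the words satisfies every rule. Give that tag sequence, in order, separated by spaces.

Candidates per position — 1:riazent {NOUN,VERB}; 2:shauskorn {NOUN,VERB}; 3:riazent {NOUN,VERB}; 4:trabulm {VERB}; 5:reegraap {NOUN}; 6:shauskorn {NOUN,VERB}; 7:vresk {VERB}.
At position 1, choosing VERB makes rule 2 impossible to satisfy; hence NOUN.
At position 2, choosing NOUN makes rule 1 impossible to satisfy; hence VERB.
At position 3, choosing NOUN makes rule 1 impossible to satisfy; hence VERB.
At position 6, choosing NOUN makes rule 1 impossible to satisfy; hence VERB.
So the tagging must be: NOUN VERB VERB VERB NOUN VERB VERB.
Check: rule 1 ok; rule 2 ok; rule 3 ok.

NOUN VERB VERB VERB NOUN VERB VERB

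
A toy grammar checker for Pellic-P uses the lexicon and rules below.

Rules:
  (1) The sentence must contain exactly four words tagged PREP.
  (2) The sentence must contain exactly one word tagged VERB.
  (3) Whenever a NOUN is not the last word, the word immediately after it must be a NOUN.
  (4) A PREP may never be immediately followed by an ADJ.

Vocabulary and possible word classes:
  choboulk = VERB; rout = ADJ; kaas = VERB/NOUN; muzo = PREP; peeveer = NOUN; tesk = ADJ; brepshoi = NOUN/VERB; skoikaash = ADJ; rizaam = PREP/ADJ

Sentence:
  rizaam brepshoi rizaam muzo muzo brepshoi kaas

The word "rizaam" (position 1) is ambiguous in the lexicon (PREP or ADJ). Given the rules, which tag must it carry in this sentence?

Candidates per position — 1:rizaam {PREP,ADJ}; 2:brepshoi {NOUN,VERB}; 3:rizaam {PREP,ADJ}; 4:muzo {PREP}; 5:muzo {PREP}; 6:brepshoi {NOUN,VERB}; 7:kaas {VERB,NOUN}.
Position 1: ADJ is ruled out by rule 1; that leaves PREP.
Position 2: NOUN is ruled out by rule 3; that leaves VERB.
Position 3: ADJ is ruled out by rule 1; that leaves PREP.
Position 6: VERB is ruled out by rule 2; that leaves NOUN.
Position 7: VERB is ruled out by rule 2; that leaves NOUN.
That leaves exactly one tagging: PREP VERB PREP PREP PREP NOUN NOUN.
Verifying each rule — rule 1 ok; rule 2 ok; rule 3 ok; rule 4 ok.

PREP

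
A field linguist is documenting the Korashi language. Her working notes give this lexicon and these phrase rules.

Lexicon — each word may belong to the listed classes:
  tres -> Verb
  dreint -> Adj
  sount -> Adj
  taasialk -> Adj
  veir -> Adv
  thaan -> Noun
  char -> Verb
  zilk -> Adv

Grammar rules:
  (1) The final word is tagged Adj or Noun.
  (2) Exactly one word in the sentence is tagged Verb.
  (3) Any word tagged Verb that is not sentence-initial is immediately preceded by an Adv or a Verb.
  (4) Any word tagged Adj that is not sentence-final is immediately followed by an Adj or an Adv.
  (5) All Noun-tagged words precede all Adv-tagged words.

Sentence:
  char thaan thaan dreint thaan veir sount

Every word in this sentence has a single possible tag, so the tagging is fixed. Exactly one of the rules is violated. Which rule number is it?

Fixed tagging: Verb Noun Noun Adj Noun Adv Adj.
Applying the rules: R1 holds, R2 holds, R3 holds, R4 violated, R5 holds.
Only rule 4 fails.

4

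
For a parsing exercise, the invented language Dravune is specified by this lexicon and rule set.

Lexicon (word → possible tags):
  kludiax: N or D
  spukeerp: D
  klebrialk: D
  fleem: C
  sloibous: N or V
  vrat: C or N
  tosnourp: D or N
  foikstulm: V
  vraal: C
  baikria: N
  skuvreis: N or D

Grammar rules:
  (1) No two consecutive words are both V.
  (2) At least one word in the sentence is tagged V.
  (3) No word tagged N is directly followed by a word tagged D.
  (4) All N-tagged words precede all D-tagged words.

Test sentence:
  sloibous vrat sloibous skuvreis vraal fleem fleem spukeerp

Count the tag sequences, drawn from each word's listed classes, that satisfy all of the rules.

Candidates per position — 1:sloibous {N,V}; 2:vrat {C,N}; 3:sloibous {N,V}; 4:skuvreis {N,D}; 5:vraal {C}; 6:fleem {C}; 7:fleem {C}; 8:spukeerp {D}.
There are 16 candidate sequences in total.
Checking each against the rules leaves 10 sequences.
Count = 10.

10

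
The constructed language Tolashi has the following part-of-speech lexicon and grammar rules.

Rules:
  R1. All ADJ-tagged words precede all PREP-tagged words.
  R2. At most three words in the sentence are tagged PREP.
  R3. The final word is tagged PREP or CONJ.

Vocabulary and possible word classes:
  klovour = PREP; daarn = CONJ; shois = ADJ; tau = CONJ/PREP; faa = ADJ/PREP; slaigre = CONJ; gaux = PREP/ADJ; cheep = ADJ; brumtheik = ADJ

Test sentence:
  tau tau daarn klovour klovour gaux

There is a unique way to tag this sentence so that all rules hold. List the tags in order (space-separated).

Candidates per position — 1:tau {CONJ,PREP}; 2:tau {CONJ,PREP}; 3:daarn {CONJ}; 4:klovour {PREP}; 5:klovour {PREP}; 6:gaux {PREP,ADJ}.
Position 6: ADJ is ruled out by rule 1; that leaves PREP.
Position 1: PREP is ruled out by rule 2; that leaves CONJ.
Position 2: PREP is ruled out by rule 2; that leaves CONJ.
So the tagging must be: CONJ CONJ CONJ PREP PREP PREP.
Checking: rule 1 ok; rule 2 ok; rule 3 ok.

CONJ CONJ CONJ PREP PREP PREP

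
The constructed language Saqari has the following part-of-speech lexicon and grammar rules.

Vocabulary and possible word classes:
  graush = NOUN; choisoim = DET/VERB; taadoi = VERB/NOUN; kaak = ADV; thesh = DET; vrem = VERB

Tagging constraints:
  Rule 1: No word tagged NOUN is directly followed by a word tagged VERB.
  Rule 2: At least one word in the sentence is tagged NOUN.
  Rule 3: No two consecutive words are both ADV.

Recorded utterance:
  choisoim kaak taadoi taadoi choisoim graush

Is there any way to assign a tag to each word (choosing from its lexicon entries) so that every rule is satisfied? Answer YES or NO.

YES

Candidates per position — 1:choisoim {DET,VERB}; 2:kaak {ADV}; 3:taadoi {VERB,NOUN}; 4:taadoi {VERB,NOUN}; 5:choisoim {DET,VERB}; 6:graush {NOUN}.
One satisfying assignment: DET ADV NOUN NOUN DET NOUN.
Checking: rule 1 holds; rule 2 holds; rule 3 holds.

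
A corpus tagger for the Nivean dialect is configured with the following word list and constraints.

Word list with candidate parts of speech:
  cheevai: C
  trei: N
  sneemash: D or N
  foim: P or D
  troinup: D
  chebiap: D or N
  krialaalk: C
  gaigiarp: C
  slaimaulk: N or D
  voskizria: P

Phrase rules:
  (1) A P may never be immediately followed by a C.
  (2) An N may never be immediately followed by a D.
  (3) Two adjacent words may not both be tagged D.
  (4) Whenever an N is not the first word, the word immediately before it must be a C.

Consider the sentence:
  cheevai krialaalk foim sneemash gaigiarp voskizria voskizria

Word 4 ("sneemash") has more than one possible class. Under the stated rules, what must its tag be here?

Candidates per position — 1:cheevai {C}; 2:krialaalk {C}; 3:foim {P,D}; 4:sneemash {D,N}; 5:gaigiarp {C}; 6:voskizria {P}; 7:voskizria {P}.
Word 4 cannot be N — rule 4 would then fail for every completion. It is D.
Word 3 cannot be D — rule 3 would then fail for every completion. It is P.
That leaves exactly one tagging: C C P D C P P.
Check: rule 1 satisfied; rule 2 satisfied; rule 3 satisfied; rule 4 satisfied.

D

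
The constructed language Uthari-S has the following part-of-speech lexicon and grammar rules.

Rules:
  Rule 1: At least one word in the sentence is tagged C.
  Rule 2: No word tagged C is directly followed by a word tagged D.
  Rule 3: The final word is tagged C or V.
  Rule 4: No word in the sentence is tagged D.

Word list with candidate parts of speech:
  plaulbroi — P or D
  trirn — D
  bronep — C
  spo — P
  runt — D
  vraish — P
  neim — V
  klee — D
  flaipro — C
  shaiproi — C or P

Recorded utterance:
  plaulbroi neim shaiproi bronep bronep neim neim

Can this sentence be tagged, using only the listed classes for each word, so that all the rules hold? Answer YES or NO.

Candidates per position — 1:plaulbroi {P,D}; 2:neim {V}; 3:shaiproi {C,P}; 4:bronep {C}; 5:bronep {C}; 6:neim {V}; 7:neim {V}.
One satisfying assignment: P V C C C V V.
Verifying each rule — rule 1 ok; rule 2 ok; rule 3 ok; rule 4 ok.

YES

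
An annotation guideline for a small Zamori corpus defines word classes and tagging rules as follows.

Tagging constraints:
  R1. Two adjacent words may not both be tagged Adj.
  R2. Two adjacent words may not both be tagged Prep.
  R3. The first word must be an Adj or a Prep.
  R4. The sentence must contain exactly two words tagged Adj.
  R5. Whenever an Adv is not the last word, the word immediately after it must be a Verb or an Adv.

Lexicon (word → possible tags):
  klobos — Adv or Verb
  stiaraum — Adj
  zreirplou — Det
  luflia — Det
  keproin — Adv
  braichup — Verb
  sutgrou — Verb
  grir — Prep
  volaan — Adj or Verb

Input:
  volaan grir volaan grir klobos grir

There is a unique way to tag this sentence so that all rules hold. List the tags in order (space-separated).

Candidates per position — 1:volaan {Adj,Verb}; 2:grir {Prep}; 3:volaan {Adj,Verb}; 4:grir {Prep}; 5:klobos {Adv,Verb}; 6:grir {Prep}.
Word 1 cannot be Verb — rule 3 would then fail for every completion. It is Adj.
Word 3 cannot be Verb — rule 4 would then fail for every completion. It is Adj.
Word 5 cannot be Adv — rule 5 would then fail for every completion. It is Verb.
The unique satisfying tagging is: Adj Prep Adj Prep Verb Prep.
Checking: rule 1 holds; rule 2 holds; rule 3 holds; rule 4 holds; rule 5 holds.

Adj Prep Adj Prep Verb Prep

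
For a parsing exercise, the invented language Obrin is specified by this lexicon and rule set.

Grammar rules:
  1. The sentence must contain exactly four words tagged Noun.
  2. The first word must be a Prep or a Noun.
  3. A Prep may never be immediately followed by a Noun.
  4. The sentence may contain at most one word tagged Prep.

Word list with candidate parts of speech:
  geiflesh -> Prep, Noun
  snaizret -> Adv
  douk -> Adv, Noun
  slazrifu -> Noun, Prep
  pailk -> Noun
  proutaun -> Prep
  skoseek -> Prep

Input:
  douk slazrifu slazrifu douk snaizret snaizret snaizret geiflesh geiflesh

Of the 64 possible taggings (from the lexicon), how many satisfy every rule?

2

Candidates per position — 1:douk {Adv,Noun}; 2:slazrifu {Noun,Prep}; 3:slazrifu {Noun,Prep}; 4:douk {Adv,Noun}; 5:snaizret {Adv}; 6:snaizret {Adv}; 7:snaizret {Adv}; 8:geiflesh {Prep,Noun}; 9:geiflesh {Prep,Noun}.
There are 64 candidate sequences in total.
The sequences that satisfy every rule: Noun Noun Noun Adv Adv Adv Adv Noun Prep; Noun Noun Prep Adv Adv Adv Adv Noun Noun.
Count = 2.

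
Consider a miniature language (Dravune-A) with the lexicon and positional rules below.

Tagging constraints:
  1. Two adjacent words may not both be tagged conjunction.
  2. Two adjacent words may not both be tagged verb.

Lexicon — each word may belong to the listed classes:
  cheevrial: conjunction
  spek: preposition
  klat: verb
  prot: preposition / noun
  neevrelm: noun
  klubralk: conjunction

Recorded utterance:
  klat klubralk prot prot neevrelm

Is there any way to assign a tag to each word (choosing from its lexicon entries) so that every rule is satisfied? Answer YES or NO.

Candidates per position — 1:klat {verb}; 2:klubralk {conjunction}; 3:prot {preposition,noun}; 4:prot {preposition,noun}; 5:neevrelm {noun}.
One satisfying assignment: verb conjunction preposition noun noun.
Check: rule 1 holds; rule 2 holds.

YES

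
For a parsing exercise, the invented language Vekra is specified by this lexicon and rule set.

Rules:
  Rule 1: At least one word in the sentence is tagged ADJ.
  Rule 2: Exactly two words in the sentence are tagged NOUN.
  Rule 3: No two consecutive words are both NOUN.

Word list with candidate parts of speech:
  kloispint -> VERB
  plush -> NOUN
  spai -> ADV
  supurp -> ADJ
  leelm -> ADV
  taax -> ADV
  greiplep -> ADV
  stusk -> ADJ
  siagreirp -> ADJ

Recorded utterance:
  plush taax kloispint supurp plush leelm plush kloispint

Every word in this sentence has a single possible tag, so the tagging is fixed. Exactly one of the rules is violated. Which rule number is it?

Fixed tagging: NOUN ADV VERB ADJ NOUN ADV NOUN VERB.
Checking each rule: R1 holds, R2 violated, R3 holds.
Only rule 2 fails.

2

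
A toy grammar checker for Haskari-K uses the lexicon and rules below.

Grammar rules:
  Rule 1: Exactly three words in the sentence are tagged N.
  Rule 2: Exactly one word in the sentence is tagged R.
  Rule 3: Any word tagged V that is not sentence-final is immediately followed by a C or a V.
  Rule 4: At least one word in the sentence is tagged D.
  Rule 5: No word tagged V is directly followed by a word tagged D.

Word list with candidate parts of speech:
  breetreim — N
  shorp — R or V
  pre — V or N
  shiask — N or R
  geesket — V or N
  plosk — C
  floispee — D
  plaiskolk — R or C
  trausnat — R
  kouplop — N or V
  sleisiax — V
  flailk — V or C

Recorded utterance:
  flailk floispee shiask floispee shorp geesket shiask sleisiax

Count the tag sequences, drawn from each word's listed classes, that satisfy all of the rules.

1

Candidates per position — 1:flailk {V,C}; 2:floispee {D}; 3:shiask {N,R}; 4:floispee {D}; 5:shorp {R,V}; 6:geesket {V,N}; 7:shiask {N,R}; 8:sleisiax {V}.
There are 32 candidate sequences in total.
The sequences that satisfy every rule: C D N D R N N V.
Count = 1.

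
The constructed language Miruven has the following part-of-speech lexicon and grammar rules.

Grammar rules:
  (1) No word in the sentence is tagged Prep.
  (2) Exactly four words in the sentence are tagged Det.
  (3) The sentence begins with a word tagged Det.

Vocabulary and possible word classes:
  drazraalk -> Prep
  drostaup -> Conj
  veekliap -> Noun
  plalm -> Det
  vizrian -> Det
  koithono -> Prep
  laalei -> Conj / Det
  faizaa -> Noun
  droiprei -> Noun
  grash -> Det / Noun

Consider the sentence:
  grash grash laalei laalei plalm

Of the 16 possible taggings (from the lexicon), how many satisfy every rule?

Candidates per position — 1:grash {Det,Noun}; 2:grash {Det,Noun}; 3:laalei {Conj,Det}; 4:laalei {Conj,Det}; 5:plalm {Det}.
There are 16 candidate sequences in total.
The sequences that satisfy every rule: Det Det Conj Det Det; Det Det Det Conj Det; Det Noun Det Det Det.
Count = 3.

3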